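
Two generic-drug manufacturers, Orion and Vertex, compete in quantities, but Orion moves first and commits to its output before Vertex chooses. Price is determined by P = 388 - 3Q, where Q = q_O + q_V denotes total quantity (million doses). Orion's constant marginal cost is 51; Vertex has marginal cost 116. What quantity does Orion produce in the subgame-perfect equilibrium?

67

Solve by backward induction. Given q_O, the follower Vertex maximises π_V = (388 - 3q_O - 3q_V)q_V - 116q_V.
∂π_V/∂q_V = 272 - 3q_O - 6q_V = 0 gives the reaction function q_V = (272 - 3q_O)/6.
Orion substitutes q_V(q_O) into its own profit: π_O = q_O(388 - 3q_O - (272 - 3q_O)/2) - 51q_O = (252 - (3/2)q_O)q_O - 51q_O.
Leader FOC: 201 - 3q_O = 0, so q_O = 67.
Then q_V = (272 - 3·67)/6 = 71/6.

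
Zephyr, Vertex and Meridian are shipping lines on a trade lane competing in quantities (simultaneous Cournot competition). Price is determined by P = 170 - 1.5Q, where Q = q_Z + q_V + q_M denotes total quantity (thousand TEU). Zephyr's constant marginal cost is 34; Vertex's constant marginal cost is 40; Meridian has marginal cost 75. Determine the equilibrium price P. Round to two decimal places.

Zephyr's profit: π_Z = (170 - 1.5Q)q_Z - (34q_Z). Setting ∂π_Z/∂q_Z = 0: 136 - 3q_Z - (3/2)(q_V + q_M) = 0.
Vertex's profit: π_V = (170 - 1.5Q)q_V - (40q_V). Setting ∂π_V/∂q_V = 0: 130 - 3q_V - (3/2)(q_Z + q_M) = 0.
Meridian's first-order condition: 95 - 3q_M - (3/2)(q_Z + q_V) = 0.
Summing all 3 equations gives 361 − 6Q = 0, hence Q = 361/6.
Back-substituting: q_Z = (136 − 361/4)/(3/2) = 61/2, q_V = (130 − 361/4)/(3/2) = 53/2, q_M = (95 − 361/4)/(3/2) = 19/6.
Total output Q = 361/6, so price P = 170 - (3/2)·(361/6) = 319/4.

79.75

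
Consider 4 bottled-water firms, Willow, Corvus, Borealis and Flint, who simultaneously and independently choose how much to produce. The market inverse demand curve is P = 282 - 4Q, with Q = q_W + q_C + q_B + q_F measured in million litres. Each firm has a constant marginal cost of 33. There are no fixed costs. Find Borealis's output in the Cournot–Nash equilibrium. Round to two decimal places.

12.45

Each firm earns π_i = (282 - 4Q)q_i - 33q_i.
Setting ∂π_i/∂q_i = 0 with rivals' quantities fixed: 249 - 8q_i - 4·Σ_{j≠i} q_j = 0.
By symmetry each firm produces the same amount; substituting Σ_{j≠i} q_j = 3q_i yields q_i = 249/20.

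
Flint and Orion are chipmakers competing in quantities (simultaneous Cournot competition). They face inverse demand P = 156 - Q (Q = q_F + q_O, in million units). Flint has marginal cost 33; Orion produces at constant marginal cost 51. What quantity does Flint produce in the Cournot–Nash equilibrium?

47

Flint's profit: π_F = (156 - Q)q_F - (33q_F). Setting ∂π_F/∂q_F = 0: 123 - 2q_F - (q_O) = 0.
Orion's profit: π_O = (156 - Q)q_O - (51q_O). Setting ∂π_O/∂q_O = 0: 105 - 2q_O - (q_F) = 0.
So q_F = (123 - q_O)/2 and q_O = (105 - q_F)/2.
Substituting one into the other gives q_F = 47 and q_O = 29.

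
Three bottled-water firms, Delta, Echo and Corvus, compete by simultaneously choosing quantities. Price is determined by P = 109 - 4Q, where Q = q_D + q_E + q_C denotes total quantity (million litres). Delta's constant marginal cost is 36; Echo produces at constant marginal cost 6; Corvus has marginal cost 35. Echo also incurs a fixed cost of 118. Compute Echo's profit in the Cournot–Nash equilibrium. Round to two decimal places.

292.06

Delta's profit: π_D = (109 - 4Q)q_D - (36q_D). Setting ∂π_D/∂q_D = 0: 73 - 8q_D - 4(q_E + q_C) = 0.
Echo's first-order condition: 103 - 8q_E - 4(q_D + q_C) = 0.
Corvus's profit: π_C = (109 - 4Q)q_C - (35q_C). Setting ∂π_C/∂q_C = 0: 74 - 8q_C - 4(q_D + q_E) = 0.
Summing all 3 equations gives 250 − 16Q = 0, hence Q = 125/8.
Back-substituting: q_D = (73 − 125/2)/4 = 21/8, q_E = (103 − 125/2)/4 = 81/8, q_C = (74 − 125/2)/4 = 23/8.
Price P = 109 - 4·(125/8) = 93/2.
Echo's profit: (93/2 - 6)·(81/8) - 118 = 292.0625.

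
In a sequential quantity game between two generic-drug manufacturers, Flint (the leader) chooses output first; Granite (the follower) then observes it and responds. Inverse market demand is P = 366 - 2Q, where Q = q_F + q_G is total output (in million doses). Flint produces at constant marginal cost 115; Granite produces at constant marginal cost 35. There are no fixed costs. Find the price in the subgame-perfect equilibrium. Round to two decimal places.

157.75

Solve by backward induction. Given q_F, the follower Granite maximises π_G = (366 - 2q_F - 2q_G)q_G - 35q_G.
∂π_G/∂q_G = 331 - 2q_F - 4q_G = 0 gives the reaction function q_G = (331 - 2q_F)/4.
Flint substitutes q_G(q_F) into its own profit: π_F = q_F(366 - 2q_F - (331 - 2q_F)/2) - 115q_F = (401/2 - q_F)q_F - 115q_F.
Maximising: ∂π_F/∂q_F = 171/2 - 2q_F = 0, giving q_F = 171/4.
Then q_G = (331 - 2·(171/4))/4 = 491/8.
Total output Q = 833/8, so price P = 366 - 2·(833/8) = 631/4.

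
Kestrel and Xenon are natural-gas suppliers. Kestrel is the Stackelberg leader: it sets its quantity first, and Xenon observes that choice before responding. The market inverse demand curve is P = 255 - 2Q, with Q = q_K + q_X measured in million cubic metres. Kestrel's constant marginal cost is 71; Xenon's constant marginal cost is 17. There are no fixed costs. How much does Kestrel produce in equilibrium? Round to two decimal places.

32.50

The follower Xenon best-responds to any q_K: π_X = (255 - 2Q)q_X - 17q_X.
Follower FOC: 238 - 2q_K - 4q_X = 0, so q_X(q_K) = (238 - 2q_K)/4.
Kestrel substitutes q_X(q_K) into its own profit: π_K = q_K(255 - 2q_K - (238 - 2q_K)/2) - 71q_K = (136 - q_K)q_K - 71q_K.
Maximising: ∂π_K/∂q_K = 65 - 2q_K = 0, giving q_K = 65/2.
Then q_X = (238 - 2·(65/2))/4 = 173/4.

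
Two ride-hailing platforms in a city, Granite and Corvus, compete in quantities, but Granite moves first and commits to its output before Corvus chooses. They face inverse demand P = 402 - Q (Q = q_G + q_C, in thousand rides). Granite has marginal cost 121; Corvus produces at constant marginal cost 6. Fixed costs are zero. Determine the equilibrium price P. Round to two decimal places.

162.50

The follower Corvus best-responds to any q_G: π_C = (402 - Q)q_C - 6q_C.
∂π_C/∂q_C = 396 - q_G - 2q_C = 0 gives the reaction function q_C = (396 - q_G)/2.
Granite substitutes q_C(q_G) into its own profit: π_G = q_G(402 - q_G - (396 - q_G)/2) - 121q_G = (204 - (1/2)q_G)q_G - 121q_G.
Maximising: ∂π_G/∂q_G = 83 - q_G = 0, giving q_G = 83.
Then q_C = (396 - 83)/2 = 313/2.
Total output Q = 479/2, so price P = 402 - 479/2 = 325/2.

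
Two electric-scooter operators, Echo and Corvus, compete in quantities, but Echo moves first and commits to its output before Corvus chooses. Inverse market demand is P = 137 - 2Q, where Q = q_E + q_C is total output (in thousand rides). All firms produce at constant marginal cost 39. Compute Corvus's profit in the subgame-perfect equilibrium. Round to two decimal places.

The follower Corvus best-responds to any q_E: π_C = (137 - 2Q)q_C - 39q_C.
Setting the follower's marginal profit to zero, 98 - 2q_E - 4q_C = 0, i.e. q_C = (98 - 2q_E)/4.
Echo substitutes q_C(q_E) into its own profit: π_E = q_E(137 - 2q_E - (98 - 2q_E)/2) - 39q_E = (88 - q_E)q_E - 39q_E.
The leader's first-order condition 49 - 2q_E = 0 yields q_E = 49/2.
Then q_C = (98 - 2·(49/2))/4 = 49/4.
Price P = 137 - 2·(147/4) = 127/2.
Corvus's profit: (127/2 - 39)·(49/4) = 300.1250.

300.13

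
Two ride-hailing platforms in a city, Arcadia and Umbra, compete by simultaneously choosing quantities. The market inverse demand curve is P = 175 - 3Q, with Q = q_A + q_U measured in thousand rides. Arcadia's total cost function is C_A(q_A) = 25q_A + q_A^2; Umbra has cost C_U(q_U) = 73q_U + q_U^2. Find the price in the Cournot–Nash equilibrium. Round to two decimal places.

Arcadia's profit: π_A = (175 - 3Q)q_A - (25q_A + q_A²). Setting ∂π_A/∂q_A = 0: 150 - 8q_A - 3(q_U) = 0.
Umbra's profit: π_U = (175 - 3Q)q_U - (73q_U + q_U²). Setting ∂π_U/∂q_U = 0: 102 - 8q_U - 3(q_A) = 0.
Best responses: q_A = (150 - 3q_U)/8, q_U = (102 - 3q_A)/8.
Solving the pair: q_A = 894/55, q_U = 366/55.
Total output Q = 252/11, so price P = 175 - 3·(252/11) = 1169/11.

106.27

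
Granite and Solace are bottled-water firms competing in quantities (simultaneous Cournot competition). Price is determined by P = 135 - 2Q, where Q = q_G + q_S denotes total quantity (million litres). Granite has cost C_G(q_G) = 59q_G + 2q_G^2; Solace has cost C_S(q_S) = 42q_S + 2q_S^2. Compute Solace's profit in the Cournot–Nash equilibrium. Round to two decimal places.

Granite's profit: π_G = (135 - 2Q)q_G - (59q_G + 2q_G²). Setting ∂π_G/∂q_G = 0: 76 - 8q_G - 2(q_S) = 0.
Solace's profit: π_S = (135 - 2Q)q_S - (42q_S + 2q_S²). Setting ∂π_S/∂q_S = 0: 93 - 8q_S - 2(q_G) = 0.
Best responses: q_G = (76 - 2q_S)/8, q_S = (93 - 2q_G)/8.
Solving the pair: q_G = 211/30, q_S = 148/15.
Price P = 135 - 2·(169/10) = 506/5.
Solace's profit: (506/5)·(148/15) - 42·(148/15) - 2(148/15)² = 389.4044.

389.40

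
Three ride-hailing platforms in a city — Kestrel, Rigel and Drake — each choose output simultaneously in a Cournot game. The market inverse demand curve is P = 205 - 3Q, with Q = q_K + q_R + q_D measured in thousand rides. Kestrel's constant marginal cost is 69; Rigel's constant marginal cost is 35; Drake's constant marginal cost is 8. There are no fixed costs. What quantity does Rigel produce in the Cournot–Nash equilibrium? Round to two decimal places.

Kestrel's profit: π_K = (205 - 3Q)q_K - (69q_K). Setting ∂π_K/∂q_K = 0: 136 - 6q_K - 3(q_R + q_D) = 0.
Rigel's profit: π_R = (205 - 3Q)q_R - (35q_R). Setting ∂π_R/∂q_R = 0: 170 - 6q_R - 3(q_K + q_D) = 0.
Drake's first-order condition: 197 - 6q_D - 3(q_K + q_R) = 0.
Adding the 3 first-order conditions: 503 − 12Q = 0, so Q = 503/12.
Back-substituting: q_K = (136 − 503/4)/3 = 41/12, q_R = (170 − 503/4)/3 = 59/4, q_D = (197 − 503/4)/3 = 95/4.

14.75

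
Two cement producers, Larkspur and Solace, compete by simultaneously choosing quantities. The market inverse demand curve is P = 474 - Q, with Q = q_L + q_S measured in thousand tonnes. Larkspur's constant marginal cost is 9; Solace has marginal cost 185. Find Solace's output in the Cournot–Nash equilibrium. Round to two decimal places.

Larkspur's profit: π_L = (474 - Q)q_L - (9q_L). Setting ∂π_L/∂q_L = 0: 465 - 2q_L - (q_S) = 0.
Solace's profit: π_S = (474 - Q)q_S - (185q_S). Setting ∂π_S/∂q_S = 0: 289 - 2q_S - (q_L) = 0.
Rearranging gives the reaction functions q_L = (465 - q_S)/2 and q_S = (289 - q_L)/2.
Substituting one into the other gives q_L = 641/3 and q_S = 113/3.

37.67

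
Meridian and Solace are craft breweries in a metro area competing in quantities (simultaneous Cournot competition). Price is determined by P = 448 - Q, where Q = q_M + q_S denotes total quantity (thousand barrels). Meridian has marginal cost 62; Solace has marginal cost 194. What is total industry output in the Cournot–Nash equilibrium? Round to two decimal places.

Meridian's profit: π_M = (448 - Q)q_M - (62q_M). Setting ∂π_M/∂q_M = 0: 386 - 2q_M - (q_S) = 0.
Solace's first-order condition: 254 - 2q_S - (q_M) = 0.
Best responses: q_M = (386 - q_S)/2, q_S = (254 - q_M)/2.
Solving the pair: q_M = 518/3, q_S = 122/3.
Total output Q = 518/3 + 122/3 = 640/3.

213.33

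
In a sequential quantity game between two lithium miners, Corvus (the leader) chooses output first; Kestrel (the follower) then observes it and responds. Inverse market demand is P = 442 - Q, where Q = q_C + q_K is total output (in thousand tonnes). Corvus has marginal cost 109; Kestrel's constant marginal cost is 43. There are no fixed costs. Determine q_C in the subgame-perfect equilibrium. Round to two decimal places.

133.50

Solve by backward induction. Given q_C, the follower Kestrel maximises π_K = (442 - q_C - q_K)q_K - 43q_K.
Follower FOC: 399 - q_C - 2q_K = 0, so q_K(q_C) = (399 - q_C)/2.
Corvus substitutes q_K(q_C) into its own profit: π_C = q_C(442 - q_C - (399 - q_C)/2) - 109q_C = (485/2 - (1/2)q_C)q_C - 109q_C.
The leader's first-order condition 267/2 - q_C = 0 yields q_C = 267/2.
Then q_K = (399 - 267/2)/2 = 531/4.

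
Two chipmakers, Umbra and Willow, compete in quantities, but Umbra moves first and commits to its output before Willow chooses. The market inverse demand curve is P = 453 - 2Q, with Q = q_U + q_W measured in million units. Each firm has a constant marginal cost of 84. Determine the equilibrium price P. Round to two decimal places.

Solve by backward induction. Given q_U, the follower Willow maximises π_W = (453 - 2q_U - 2q_W)q_W - 84q_W.
Follower FOC: 369 - 2q_U - 4q_W = 0, so q_W(q_U) = (369 - 2q_U)/4.
Umbra substitutes q_W(q_U) into its own profit: π_U = q_U(453 - 2q_U - (369 - 2q_U)/2) - 84q_U = (537/2 - q_U)q_U - 84q_U.
The leader's first-order condition 369/2 - 2q_U = 0 yields q_U = 369/4.
Then q_W = (369 - 2·(369/4))/4 = 369/8.
Total output Q = 1107/8, so price P = 453 - 2·(1107/8) = 705/4.

176.25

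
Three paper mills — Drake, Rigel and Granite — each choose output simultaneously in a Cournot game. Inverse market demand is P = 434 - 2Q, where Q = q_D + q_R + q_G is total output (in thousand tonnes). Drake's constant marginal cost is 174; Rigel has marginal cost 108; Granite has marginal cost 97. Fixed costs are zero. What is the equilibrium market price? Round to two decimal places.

203.25

Drake's profit: π_D = (434 - 2Q)q_D - (174q_D). Setting ∂π_D/∂q_D = 0: 260 - 4q_D - 2(q_R + q_G) = 0.
Rigel's first-order condition: 326 - 4q_R - 2(q_D + q_G) = 0.
Granite's profit: π_G = (434 - 2Q)q_G - (97q_G). Setting ∂π_G/∂q_G = 0: 337 - 4q_G - 2(q_D + q_R) = 0.
Adding the 3 first-order conditions: 923 − 8Q = 0, so Q = 923/8.
Back-substituting: q_D = (260 − 923/4)/2 = 117/8, q_R = (326 − 923/4)/2 = 381/8, q_G = (337 − 923/4)/2 = 425/8.
Total output Q = 923/8, so price P = 434 - 2·(923/8) = 813/4.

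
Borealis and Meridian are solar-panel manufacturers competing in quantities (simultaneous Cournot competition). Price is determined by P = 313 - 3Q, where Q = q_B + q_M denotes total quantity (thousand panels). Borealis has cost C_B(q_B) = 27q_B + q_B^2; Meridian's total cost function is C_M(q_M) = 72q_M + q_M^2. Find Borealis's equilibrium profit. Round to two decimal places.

Borealis's profit: π_B = (313 - 3Q)q_B - (27q_B + q_B²). Setting ∂π_B/∂q_B = 0: 286 - 8q_B - 3(q_M) = 0.
Meridian's profit: π_M = (313 - 3Q)q_M - (72q_M + q_M²). Setting ∂π_M/∂q_M = 0: 241 - 8q_M - 3(q_B) = 0.
Rearranging gives the reaction functions q_B = (286 - 3q_M)/8 and q_M = (241 - 3q_B)/8.
Substituting one into the other gives q_B = 313/11 and q_M = 214/11.
Price P = 313 - 3·(527/11) = 1862/11.
Borealis's profit: (1862/11)·(313/11) - 27·(313/11) - (313/11)² = 3238.6446.

3238.64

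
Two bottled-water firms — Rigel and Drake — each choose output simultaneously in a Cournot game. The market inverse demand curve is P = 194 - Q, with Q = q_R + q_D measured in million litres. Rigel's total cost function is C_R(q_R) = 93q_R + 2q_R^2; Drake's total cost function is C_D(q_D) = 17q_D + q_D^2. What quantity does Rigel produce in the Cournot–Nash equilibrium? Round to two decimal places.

Rigel's profit: π_R = (194 - Q)q_R - (93q_R + 2q_R²). Setting ∂π_R/∂q_R = 0: 101 - 6q_R - (q_D) = 0.
Drake's first-order condition: 177 - 4q_D - (q_R) = 0.
Rearranging gives the reaction functions q_R = (101 - q_D)/6 and q_D = (177 - q_R)/4.
Substituting one into the other gives q_R = 227/23 and q_D = 961/23.

9.87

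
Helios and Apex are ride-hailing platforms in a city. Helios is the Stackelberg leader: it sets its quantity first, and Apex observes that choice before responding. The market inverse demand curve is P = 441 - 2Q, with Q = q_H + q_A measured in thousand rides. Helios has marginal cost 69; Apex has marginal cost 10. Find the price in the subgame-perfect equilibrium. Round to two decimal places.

Solve by backward induction. Given q_H, the follower Apex maximises π_A = (441 - 2q_H - 2q_A)q_A - 10q_A.
Setting the follower's marginal profit to zero, 431 - 2q_H - 4q_A = 0, i.e. q_A = (431 - 2q_H)/4.
The leader anticipates this reaction. Substituting into P = 441 - 2Q gives P = 451/2 - q_H, so π_H = (451/2 - q_H)q_H - 69q_H.
The leader's first-order condition 313/2 - 2q_H = 0 yields q_H = 313/4.
Then q_A = (431 - 2·(313/4))/4 = 549/8.
Total output Q = 1175/8, so price P = 441 - 2·(1175/8) = 589/4.

147.25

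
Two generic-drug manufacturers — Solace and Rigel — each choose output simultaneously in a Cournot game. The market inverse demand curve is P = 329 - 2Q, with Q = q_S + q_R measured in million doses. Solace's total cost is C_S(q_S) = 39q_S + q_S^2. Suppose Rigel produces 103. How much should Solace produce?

With the rival's output fixed at 103, Solace's profit is π_S = (329 - 2·103 - 2q_S)q_S - (39q_S + q_S²) = (123 - 2q_S)q_S - (39q_S + q_S²).
∂π_S/∂q_S = 84 - 6q_S = 0, so q_S = 14.

14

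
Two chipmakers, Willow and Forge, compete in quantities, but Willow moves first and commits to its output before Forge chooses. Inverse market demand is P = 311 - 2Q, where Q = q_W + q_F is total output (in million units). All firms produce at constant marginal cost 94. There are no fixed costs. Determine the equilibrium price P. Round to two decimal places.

Solve by backward induction. Given q_W, the follower Forge maximises π_F = (311 - 2q_W - 2q_F)q_F - 94q_F.
Follower FOC: 217 - 2q_W - 4q_F = 0, so q_F(q_W) = (217 - 2q_W)/4.
The leader anticipates this reaction. Substituting into P = 311 - 2Q gives P = 405/2 - q_W, so π_W = (405/2 - q_W)q_W - 94q_W.
Maximising: ∂π_W/∂q_W = 217/2 - 2q_W = 0, giving q_W = 217/4.
Then q_F = (217 - 2·(217/4))/4 = 217/8.
Total output Q = 651/8, so price P = 311 - 2·(651/8) = 593/4.

148.25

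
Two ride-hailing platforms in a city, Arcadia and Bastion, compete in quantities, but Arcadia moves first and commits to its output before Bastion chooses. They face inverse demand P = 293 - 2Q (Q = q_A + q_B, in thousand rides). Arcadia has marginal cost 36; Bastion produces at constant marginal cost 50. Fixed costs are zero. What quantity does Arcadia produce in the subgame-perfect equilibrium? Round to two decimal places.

Solve by backward induction. Given q_A, the follower Bastion maximises π_B = (293 - 2q_A - 2q_B)q_B - 50q_B.
Setting the follower's marginal profit to zero, 243 - 2q_A - 4q_B = 0, i.e. q_B = (243 - 2q_A)/4.
The leader anticipates this reaction. Substituting into P = 293 - 2Q gives P = 343/2 - q_A, so π_A = (343/2 - q_A)q_A - 36q_A.
The leader's first-order condition 271/2 - 2q_A = 0 yields q_A = 271/4.
Then q_B = (243 - 2·(271/4))/4 = 215/8.

67.75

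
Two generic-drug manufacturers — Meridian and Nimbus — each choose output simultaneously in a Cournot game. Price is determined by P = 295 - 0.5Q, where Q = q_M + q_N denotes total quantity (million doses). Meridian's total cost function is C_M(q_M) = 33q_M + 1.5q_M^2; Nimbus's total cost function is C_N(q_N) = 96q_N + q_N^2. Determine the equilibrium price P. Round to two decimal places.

237.49

Meridian's profit: π_M = (295 - 0.5Q)q_M - (33q_M + (3/2)q_M²). Setting ∂π_M/∂q_M = 0: 262 - 4q_M - (1/2)(q_N) = 0.
Nimbus's profit: π_N = (295 - 0.5Q)q_N - (96q_N + q_N²). Setting ∂π_N/∂q_N = 0: 199 - 3q_N - (1/2)(q_M) = 0.
Rearranging gives the reaction functions q_M = (262 - (1/2)q_N)/4 and q_N = (199 - (1/2)q_M)/3.
Substituting one into the other gives q_M = 58.4255 and q_N = 56.5957.
Total output Q = 115.0213, so price P = 295 - (1/2)·115.0213 = 237.4894.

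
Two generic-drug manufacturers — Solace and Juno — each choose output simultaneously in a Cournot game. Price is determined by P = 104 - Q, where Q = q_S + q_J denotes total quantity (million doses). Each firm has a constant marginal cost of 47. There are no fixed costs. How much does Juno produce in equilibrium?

A representative firm's profit is π_i = q_i(104 - Q) - 47q_i.
Setting ∂π_i/∂q_i = 0 with rivals' quantities fixed: 57 - 2q_i - q_j = 0.
By symmetry each firm produces the same amount; substituting q_j = q_i yields q_i = 57/3 = 19.

19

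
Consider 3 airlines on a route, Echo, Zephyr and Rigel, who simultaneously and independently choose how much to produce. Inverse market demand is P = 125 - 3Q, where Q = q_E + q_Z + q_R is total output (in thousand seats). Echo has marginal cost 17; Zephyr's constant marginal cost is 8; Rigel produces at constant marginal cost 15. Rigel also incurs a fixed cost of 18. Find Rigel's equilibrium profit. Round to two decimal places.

Echo's profit: π_E = (125 - 3Q)q_E - (17q_E). Setting ∂π_E/∂q_E = 0: 108 - 6q_E - 3(q_Z + q_R) = 0.
Zephyr's first-order condition: 117 - 6q_Z - 3(q_E + q_R) = 0.
Rigel's first-order condition: 110 - 6q_R - 3(q_E + q_Z) = 0.
Adding the 3 conditions: 335 − 6Q − 6Q = 0, i.e. Q = 335/12.
Back-substituting: q_E = (108 − 335/4)/3 = 97/12, q_Z = (117 − 335/4)/3 = 133/12, q_R = (110 − 335/4)/3 = 35/4.
Price P = 125 - 3·(335/12) = 165/4.
Rigel's profit: (165/4 - 15)·(35/4) - 18 = 211.6875.

211.69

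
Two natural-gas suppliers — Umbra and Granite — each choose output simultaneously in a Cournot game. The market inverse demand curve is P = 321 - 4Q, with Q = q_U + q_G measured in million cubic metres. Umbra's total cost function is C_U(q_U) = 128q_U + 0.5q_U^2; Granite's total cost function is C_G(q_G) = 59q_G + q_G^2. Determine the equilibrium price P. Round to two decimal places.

Umbra's profit: π_U = (321 - 4Q)q_U - (128q_U + (1/2)q_U²). Setting ∂π_U/∂q_U = 0: 193 - 9q_U - 4(q_G) = 0.
Granite's first-order condition: 262 - 10q_G - 4(q_U) = 0.
Best responses: q_U = (193 - 4q_G)/9, q_G = (262 - 4q_U)/10.
Solving the pair: q_U = 441/37, q_G = 793/37.
Total output Q = 1234/37, so price P = 321 - 4·(1234/37) = 187.5946.

187.59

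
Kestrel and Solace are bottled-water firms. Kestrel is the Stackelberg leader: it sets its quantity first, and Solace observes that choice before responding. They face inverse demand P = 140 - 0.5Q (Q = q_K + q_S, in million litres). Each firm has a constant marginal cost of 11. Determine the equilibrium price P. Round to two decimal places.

43.25

The follower Solace best-responds to any q_K: π_S = (140 - 0.5Q)q_S - 11q_S.
∂π_S/∂q_S = 129 - (1/2)q_K - q_S = 0 gives the reaction function q_S = (129 - (1/2)q_K).
Kestrel substitutes q_S(q_K) into its own profit: π_K = q_K(140 - (1/2)q_K - (129 - (1/2)q_K)/2) - 11q_K = (151/2 - (1/4)q_K)q_K - 11q_K.
The leader's first-order condition 129/2 - (1/2)q_K = 0 yields q_K = 129.
Then q_S = (129 - (1/2)·129) = 129/2.
Total output Q = 387/2, so price P = 140 - (1/2)·(387/2) = 173/4.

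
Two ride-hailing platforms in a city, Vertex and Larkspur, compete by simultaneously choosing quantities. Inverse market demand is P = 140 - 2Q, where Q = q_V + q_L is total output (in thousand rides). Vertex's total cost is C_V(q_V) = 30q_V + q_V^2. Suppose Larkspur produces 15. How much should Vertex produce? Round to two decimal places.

13.33

With the rival's output fixed at 15, Vertex's profit is π_V = (140 - 2·15 - 2q_V)q_V - (30q_V + q_V²) = (110 - 2q_V)q_V - (30q_V + q_V²).
∂π_V/∂q_V = 80 - 6q_V = 0, so q_V = 40/3.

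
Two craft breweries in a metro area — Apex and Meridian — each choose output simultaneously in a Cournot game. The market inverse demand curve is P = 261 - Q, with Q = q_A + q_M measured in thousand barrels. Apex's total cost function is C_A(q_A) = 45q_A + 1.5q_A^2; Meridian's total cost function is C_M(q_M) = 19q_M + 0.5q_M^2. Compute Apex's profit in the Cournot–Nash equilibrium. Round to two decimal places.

2102.50

Apex's profit: π_A = (261 - Q)q_A - (45q_A + (3/2)q_A²). Setting ∂π_A/∂q_A = 0: 216 - 5q_A - (q_M) = 0.
Meridian's profit: π_M = (261 - Q)q_M - (19q_M + (1/2)q_M²). Setting ∂π_M/∂q_M = 0: 242 - 3q_M - (q_A) = 0.
Rearranging gives the reaction functions q_A = (216 - q_M)/5 and q_M = (242 - q_A)/3.
Solving the pair: q_A = 29, q_M = 71.
Price P = 261 - 100 = 161.
Apex's profit: 161·29 - 45·29 - (3/2)·29² = 2102.5000.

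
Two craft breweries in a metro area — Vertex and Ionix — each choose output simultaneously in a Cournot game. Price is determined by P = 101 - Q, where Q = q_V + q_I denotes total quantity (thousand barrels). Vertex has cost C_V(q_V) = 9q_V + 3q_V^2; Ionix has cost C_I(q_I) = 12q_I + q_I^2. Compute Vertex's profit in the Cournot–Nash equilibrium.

324

Vertex's profit: π_V = (101 - Q)q_V - (9q_V + 3q_V²). Setting ∂π_V/∂q_V = 0: 92 - 8q_V - (q_I) = 0.
Ionix's first-order condition: 89 - 4q_I - (q_V) = 0.
Best responses: q_V = (92 - q_I)/8, q_I = (89 - q_V)/4.
Substituting one into the other gives q_V = 9 and q_I = 20.
Price P = 101 - 29 = 72.
Vertex's profit: 72·9 - 9·9 - 3·9² = 324.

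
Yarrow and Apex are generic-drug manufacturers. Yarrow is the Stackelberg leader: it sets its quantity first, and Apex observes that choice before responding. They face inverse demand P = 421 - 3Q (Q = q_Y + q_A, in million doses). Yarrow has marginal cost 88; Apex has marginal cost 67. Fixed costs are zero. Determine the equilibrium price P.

166

The follower Apex best-responds to any q_Y: π_A = (421 - 3Q)q_A - 67q_A.
Follower FOC: 354 - 3q_Y - 6q_A = 0, so q_A(q_Y) = (354 - 3q_Y)/6.
Yarrow substitutes q_A(q_Y) into its own profit: π_Y = q_Y(421 - 3q_Y - (354 - 3q_Y)/2) - 88q_Y = (244 - (3/2)q_Y)q_Y - 88q_Y.
The leader's first-order condition 156 - 3q_Y = 0 yields q_Y = 52.
Then q_A = (354 - 3·52)/6 = 33.
Total output Q = 85, so price P = 421 - 3·85 = 166.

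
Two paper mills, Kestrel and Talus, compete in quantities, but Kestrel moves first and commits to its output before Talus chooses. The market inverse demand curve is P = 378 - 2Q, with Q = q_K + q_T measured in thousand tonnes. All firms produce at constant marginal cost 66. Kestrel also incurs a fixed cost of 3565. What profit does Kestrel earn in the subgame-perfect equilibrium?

The follower Talus best-responds to any q_K: π_T = (378 - 2Q)q_T - 66q_T.
∂π_T/∂q_T = 312 - 2q_K - 4q_T = 0 gives the reaction function q_T = (312 - 2q_K)/4.
Kestrel substitutes q_T(q_K) into its own profit: π_K = q_K(378 - 2q_K - (312 - 2q_K)/2) - 66q_K = (222 - q_K)q_K - 66q_K.
Leader FOC: 156 - 2q_K = 0, so q_K = 78.
Then q_T = (312 - 2·78)/4 = 39.
Price P = 378 - 2·117 = 144.
Kestrel's profit: (144 - 66)·78 - 3565 = 2519.

2519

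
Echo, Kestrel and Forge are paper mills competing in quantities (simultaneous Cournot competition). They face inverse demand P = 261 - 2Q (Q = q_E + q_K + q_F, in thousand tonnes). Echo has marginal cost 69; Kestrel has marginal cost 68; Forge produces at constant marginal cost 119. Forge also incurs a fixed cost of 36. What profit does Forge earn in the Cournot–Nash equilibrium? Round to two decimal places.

Echo's profit: π_E = (261 - 2Q)q_E - (69q_E). Setting ∂π_E/∂q_E = 0: 192 - 4q_E - 2(q_K + q_F) = 0.
Kestrel's profit: π_K = (261 - 2Q)q_K - (68q_K). Setting ∂π_K/∂q_K = 0: 193 - 4q_K - 2(q_E + q_F) = 0.
Forge's first-order condition: 142 - 4q_F - 2(q_E + q_K) = 0.
Adding the 3 first-order conditions: 527 − 8Q = 0, so Q = 527/8.
Back-substituting: q_E = (192 − 527/4)/2 = 241/8, q_K = (193 − 527/4)/2 = 245/8, q_F = (142 − 527/4)/2 = 41/8.
Price P = 261 - 2·(527/8) = 517/4.
Forge's profit: (517/4 - 119)·(41/8) - 36 = 529/32.

16.53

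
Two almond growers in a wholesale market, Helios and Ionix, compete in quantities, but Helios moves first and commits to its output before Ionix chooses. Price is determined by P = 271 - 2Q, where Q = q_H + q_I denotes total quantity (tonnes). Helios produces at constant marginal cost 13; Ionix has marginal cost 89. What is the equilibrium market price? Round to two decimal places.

Solve by backward induction. Given q_H, the follower Ionix maximises π_I = (271 - 2q_H - 2q_I)q_I - 89q_I.
Follower FOC: 182 - 2q_H - 4q_I = 0, so q_I(q_H) = (182 - 2q_H)/4.
Helios substitutes q_I(q_H) into its own profit: π_H = q_H(271 - 2q_H - (182 - 2q_H)/2) - 13q_H = (180 - q_H)q_H - 13q_H.
The leader's first-order condition 167 - 2q_H = 0 yields q_H = 167/2.
Then q_I = (182 - 2·(167/2))/4 = 15/4.
Total output Q = 349/4, so price P = 271 - 2·(349/4) = 193/2.

96.50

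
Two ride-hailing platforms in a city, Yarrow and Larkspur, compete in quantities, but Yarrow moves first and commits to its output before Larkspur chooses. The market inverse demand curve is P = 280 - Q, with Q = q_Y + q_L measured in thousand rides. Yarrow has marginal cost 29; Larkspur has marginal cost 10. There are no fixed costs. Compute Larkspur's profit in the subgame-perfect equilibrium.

5929

The follower Larkspur best-responds to any q_Y: π_L = (280 - Q)q_L - 10q_L.
Setting the follower's marginal profit to zero, 270 - q_Y - 2q_L = 0, i.e. q_L = (270 - q_Y)/2.
Yarrow substitutes q_L(q_Y) into its own profit: π_Y = q_Y(280 - q_Y - (270 - q_Y)/2) - 29q_Y = (145 - (1/2)q_Y)q_Y - 29q_Y.
Leader FOC: 116 - q_Y = 0, so q_Y = 116.
Then q_L = (270 - 116)/2 = 77.
Price P = 280 - 193 = 87.
Larkspur's profit: (87 - 10)·77 = 5929.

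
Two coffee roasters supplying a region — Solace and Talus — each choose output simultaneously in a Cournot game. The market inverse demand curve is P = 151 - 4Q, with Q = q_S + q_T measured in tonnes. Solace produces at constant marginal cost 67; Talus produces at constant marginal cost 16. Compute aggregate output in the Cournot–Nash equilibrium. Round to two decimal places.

18.25

Solace's profit: π_S = (151 - 4Q)q_S - (67q_S). Setting ∂π_S/∂q_S = 0: 84 - 8q_S - 4(q_T) = 0.
Talus's first-order condition: 135 - 8q_T - 4(q_S) = 0.
Best responses: q_S = (84 - 4q_T)/8, q_T = (135 - 4q_S)/8.
Solving the pair: q_S = 11/4, q_T = 31/2.
Total output Q = 11/4 + 31/2 = 73/4.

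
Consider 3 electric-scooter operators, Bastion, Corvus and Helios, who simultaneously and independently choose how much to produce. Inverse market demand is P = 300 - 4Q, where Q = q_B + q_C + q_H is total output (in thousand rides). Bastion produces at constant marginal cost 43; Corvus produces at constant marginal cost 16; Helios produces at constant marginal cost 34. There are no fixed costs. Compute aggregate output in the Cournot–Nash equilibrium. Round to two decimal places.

Bastion's profit: π_B = (300 - 4Q)q_B - (43q_B). Setting ∂π_B/∂q_B = 0: 257 - 8q_B - 4(q_C + q_H) = 0.
Corvus's profit: π_C = (300 - 4Q)q_C - (16q_C). Setting ∂π_C/∂q_C = 0: 284 - 8q_C - 4(q_B + q_H) = 0.
Helios's profit: π_H = (300 - 4Q)q_H - (34q_H). Setting ∂π_H/∂q_H = 0: 266 - 8q_H - 4(q_B + q_C) = 0.
Summing all 3 equations gives 807 − 16Q = 0, hence Q = 807/16.
Back-substituting: q_B = (257 − 807/4)/4 = 221/16, q_C = (284 − 807/4)/4 = 329/16, q_H = (266 − 807/4)/4 = 257/16.
Total output Q = 221/16 + 329/16 + 257/16 = 807/16.

50.44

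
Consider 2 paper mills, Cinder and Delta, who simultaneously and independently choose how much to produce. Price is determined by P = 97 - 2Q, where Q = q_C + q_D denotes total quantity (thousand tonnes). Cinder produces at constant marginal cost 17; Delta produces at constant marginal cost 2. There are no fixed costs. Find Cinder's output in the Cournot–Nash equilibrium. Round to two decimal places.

10.83

Cinder's profit: π_C = (97 - 2Q)q_C - (17q_C). Setting ∂π_C/∂q_C = 0: 80 - 4q_C - 2(q_D) = 0.
Delta's profit: π_D = (97 - 2Q)q_D - (2q_D). Setting ∂π_D/∂q_D = 0: 95 - 4q_D - 2(q_C) = 0.
So q_C = (80 - 2q_D)/4 and q_D = (95 - 2q_C)/4.
Substituting one into the other gives q_C = 65/6 and q_D = 55/3.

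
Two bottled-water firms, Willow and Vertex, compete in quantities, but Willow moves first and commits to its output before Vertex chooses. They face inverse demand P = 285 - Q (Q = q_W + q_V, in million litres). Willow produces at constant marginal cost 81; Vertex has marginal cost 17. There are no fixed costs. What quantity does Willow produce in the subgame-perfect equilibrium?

Solve by backward induction. Given q_W, the follower Vertex maximises π_V = (285 - q_W - q_V)q_V - 17q_V.
∂π_V/∂q_V = 268 - q_W - 2q_V = 0 gives the reaction function q_V = (268 - q_W)/2.
The leader anticipates this reaction. Substituting into P = 285 - Q gives P = 151 - (1/2)q_W, so π_W = (151 - (1/2)q_W)q_W - 81q_W.
Leader FOC: 70 - q_W = 0, so q_W = 70.
Then q_V = (268 - 70)/2 = 99.

70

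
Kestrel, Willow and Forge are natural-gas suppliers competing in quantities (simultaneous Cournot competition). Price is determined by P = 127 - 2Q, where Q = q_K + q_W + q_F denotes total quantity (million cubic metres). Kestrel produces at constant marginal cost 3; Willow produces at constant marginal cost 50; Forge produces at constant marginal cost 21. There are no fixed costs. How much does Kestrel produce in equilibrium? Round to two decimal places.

23.63

Kestrel's profit: π_K = (127 - 2Q)q_K - (3q_K). Setting ∂π_K/∂q_K = 0: 124 - 4q_K - 2(q_W + q_F) = 0.
Willow's first-order condition: 77 - 4q_W - 2(q_K + q_F) = 0.
Forge's first-order condition: 106 - 4q_F - 2(q_K + q_W) = 0.
Adding the 3 first-order conditions: 307 − 8Q = 0, so Q = 307/8.
Back-substituting: q_K = (124 − 307/4)/2 = 189/8, q_W = (77 − 307/4)/2 = 1/8, q_F = (106 − 307/4)/2 = 117/8.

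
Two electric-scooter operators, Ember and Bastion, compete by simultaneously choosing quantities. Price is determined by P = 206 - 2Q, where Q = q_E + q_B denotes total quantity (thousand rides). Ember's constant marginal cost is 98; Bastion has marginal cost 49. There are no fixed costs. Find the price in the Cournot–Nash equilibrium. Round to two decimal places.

117.67

Ember's profit: π_E = (206 - 2Q)q_E - (98q_E). Setting ∂π_E/∂q_E = 0: 108 - 4q_E - 2(q_B) = 0.
Bastion's first-order condition: 157 - 4q_B - 2(q_E) = 0.
Rearranging gives the reaction functions q_E = (108 - 2q_B)/4 and q_B = (157 - 2q_E)/4.
Substituting one into the other gives q_E = 59/6 and q_B = 103/3.
Total output Q = 265/6, so price P = 206 - 2·(265/6) = 353/3.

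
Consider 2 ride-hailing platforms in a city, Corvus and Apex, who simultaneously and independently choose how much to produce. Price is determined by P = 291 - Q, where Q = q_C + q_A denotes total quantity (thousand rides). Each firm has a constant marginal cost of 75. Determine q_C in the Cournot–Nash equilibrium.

A representative firm's profit is π_i = q_i(291 - Q) - 75q_i.
Setting ∂π_i/∂q_i = 0 with rivals' quantities fixed: 216 - 2q_i - q_j = 0.
By symmetry each firm produces the same amount; substituting q_j = q_i yields q_i = 216/3 = 72.

72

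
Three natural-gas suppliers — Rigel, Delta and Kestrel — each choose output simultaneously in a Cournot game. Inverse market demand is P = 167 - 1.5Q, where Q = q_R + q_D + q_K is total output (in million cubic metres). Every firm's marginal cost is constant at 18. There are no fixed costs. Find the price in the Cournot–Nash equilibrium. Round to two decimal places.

55.25

A representative firm's profit is π_i = q_i(167 - 1.5Q) - 18q_i.
Setting ∂π_i/∂q_i = 0 with rivals' quantities fixed: 149 - 3q_i - (3/2)·Σ_{j≠i} q_j = 0.
By symmetry each firm produces the same amount; substituting Σ_{j≠i} q_j = 2q_i yields q_i = 149/6.
Total output Q = 149/2, so price P = 167 - (3/2)·(149/2) = 221/4.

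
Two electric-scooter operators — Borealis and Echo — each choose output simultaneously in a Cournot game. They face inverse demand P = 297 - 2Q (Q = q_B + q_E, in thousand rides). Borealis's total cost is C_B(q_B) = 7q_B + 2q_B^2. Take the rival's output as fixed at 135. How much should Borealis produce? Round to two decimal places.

With the rival's output fixed at 135, Borealis's profit is π_B = (297 - 2·135 - 2q_B)q_B - (7q_B + 2q_B²) = (27 - 2q_B)q_B - (7q_B + 2q_B²).
∂π_B/∂q_B = 20 - 8q_B = 0, so q_B = 5/2.

2.50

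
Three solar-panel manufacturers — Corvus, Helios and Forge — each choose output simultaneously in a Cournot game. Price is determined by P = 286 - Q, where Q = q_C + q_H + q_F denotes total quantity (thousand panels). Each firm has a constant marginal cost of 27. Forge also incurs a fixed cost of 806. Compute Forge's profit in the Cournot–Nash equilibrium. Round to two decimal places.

Each firm earns π_i = (286 - Q)q_i - 27q_i.
Setting ∂π_i/∂q_i = 0 with rivals' quantities fixed: 259 - 2q_i - Σ_{j≠i} q_j = 0.
With identical firms every q_j equals q_i, so Σ_{j≠i} q_j = 2q_i and 259 = 4q_i, giving q_i = 259/4.
Price P = 286 - 777/4 = 367/4.
Forge's profit: (367/4 - 27)·(259/4) - 806 = 3386.5625.

3386.56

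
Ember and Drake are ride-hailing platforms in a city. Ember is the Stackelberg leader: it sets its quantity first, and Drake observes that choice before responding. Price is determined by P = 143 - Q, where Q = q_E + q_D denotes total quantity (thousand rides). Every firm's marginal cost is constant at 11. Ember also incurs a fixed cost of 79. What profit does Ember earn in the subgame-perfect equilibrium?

The follower Drake best-responds to any q_E: π_D = (143 - Q)q_D - 11q_D.
Setting the follower's marginal profit to zero, 132 - q_E - 2q_D = 0, i.e. q_D = (132 - q_E)/2.
The leader anticipates this reaction. Substituting into P = 143 - Q gives P = 77 - (1/2)q_E, so π_E = (77 - (1/2)q_E)q_E - 11q_E.
Leader FOC: 66 - q_E = 0, so q_E = 66.
Then q_D = (132 - 66)/2 = 33.
Price P = 143 - 99 = 44.
Ember's profit: (44 - 11)·66 - 79 = 2099.

2099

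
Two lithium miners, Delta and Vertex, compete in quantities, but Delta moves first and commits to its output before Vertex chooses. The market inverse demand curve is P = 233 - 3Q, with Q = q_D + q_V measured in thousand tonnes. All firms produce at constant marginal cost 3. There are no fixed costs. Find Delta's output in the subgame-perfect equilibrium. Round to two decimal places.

Solve by backward induction. Given q_D, the follower Vertex maximises π_V = (233 - 3q_D - 3q_V)q_V - 3q_V.
Setting the follower's marginal profit to zero, 230 - 3q_D - 6q_V = 0, i.e. q_V = (230 - 3q_D)/6.
The leader anticipates this reaction. Substituting into P = 233 - 3Q gives P = 118 - (3/2)q_D, so π_D = (118 - (3/2)q_D)q_D - 3q_D.
The leader's first-order condition 115 - 3q_D = 0 yields q_D = 115/3.
Then q_V = (230 - 3·(115/3))/6 = 115/6.

38.33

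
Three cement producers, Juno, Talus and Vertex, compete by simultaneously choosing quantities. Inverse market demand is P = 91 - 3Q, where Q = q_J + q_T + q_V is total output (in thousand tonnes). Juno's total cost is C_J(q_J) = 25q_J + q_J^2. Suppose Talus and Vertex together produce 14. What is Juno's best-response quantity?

3

With rivals' combined output fixed at 14, Juno's profit is π_J = (91 - 3·14 - 3q_J)q_J - (25q_J + q_J²) = (49 - 3q_J)q_J - (25q_J + q_J²).
∂π_J/∂q_J = 24 - 8q_J = 0, so q_J = 3.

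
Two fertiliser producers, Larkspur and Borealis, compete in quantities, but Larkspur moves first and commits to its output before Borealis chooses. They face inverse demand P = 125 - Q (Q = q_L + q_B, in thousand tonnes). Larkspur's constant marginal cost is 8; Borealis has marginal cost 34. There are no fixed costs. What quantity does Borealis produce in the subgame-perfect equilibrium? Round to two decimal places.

9.75

Solve by backward induction. Given q_L, the follower Borealis maximises π_B = (125 - q_L - q_B)q_B - 34q_B.
Follower FOC: 91 - q_L - 2q_B = 0, so q_B(q_L) = (91 - q_L)/2.
Larkspur substitutes q_B(q_L) into its own profit: π_L = q_L(125 - q_L - (91 - q_L)/2) - 8q_L = (159/2 - (1/2)q_L)q_L - 8q_L.
Leader FOC: 143/2 - q_L = 0, so q_L = 143/2.
Then q_B = (91 - 143/2)/2 = 39/4.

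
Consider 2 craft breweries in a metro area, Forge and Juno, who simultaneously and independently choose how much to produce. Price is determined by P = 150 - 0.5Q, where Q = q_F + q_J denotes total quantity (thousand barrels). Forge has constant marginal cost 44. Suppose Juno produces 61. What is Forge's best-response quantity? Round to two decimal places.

75.50

With the rival's output fixed at 61, Forge's profit is π_F = (150 - (1/2)·61 - (1/2)q_F)q_F - (44q_F) = (239/2 - (1/2)q_F)q_F - (44q_F).
∂π_F/∂q_F = 151/2 - q_F = 0, so q_F = 151/2.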